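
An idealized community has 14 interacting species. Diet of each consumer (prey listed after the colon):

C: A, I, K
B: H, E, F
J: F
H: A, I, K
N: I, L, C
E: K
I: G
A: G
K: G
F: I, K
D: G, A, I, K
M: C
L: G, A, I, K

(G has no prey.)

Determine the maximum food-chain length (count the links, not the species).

One longest chain: G → A → L → N.
It has 4 species and 3 links.

3 links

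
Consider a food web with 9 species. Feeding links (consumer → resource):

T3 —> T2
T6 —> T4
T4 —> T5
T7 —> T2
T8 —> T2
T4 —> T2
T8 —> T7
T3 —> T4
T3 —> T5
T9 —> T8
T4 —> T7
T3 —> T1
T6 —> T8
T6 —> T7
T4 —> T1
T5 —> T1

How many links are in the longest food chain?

3 links

One longest chain: T2 → T7 → T8 → T9.
It has 4 species and 3 links.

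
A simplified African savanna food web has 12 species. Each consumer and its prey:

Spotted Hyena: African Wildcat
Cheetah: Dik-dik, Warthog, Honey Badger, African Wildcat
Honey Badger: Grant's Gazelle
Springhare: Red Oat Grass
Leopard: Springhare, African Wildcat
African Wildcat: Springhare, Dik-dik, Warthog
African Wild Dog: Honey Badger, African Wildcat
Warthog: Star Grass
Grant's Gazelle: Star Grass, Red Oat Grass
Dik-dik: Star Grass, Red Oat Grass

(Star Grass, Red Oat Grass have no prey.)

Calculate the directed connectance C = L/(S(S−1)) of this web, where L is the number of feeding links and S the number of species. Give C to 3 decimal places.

C = 0.144

The web has S = 12 species and L = 19 feeding links.
C = L / (S(S−1)) = 19 / 132 = 0.1439 ≈ 0.144.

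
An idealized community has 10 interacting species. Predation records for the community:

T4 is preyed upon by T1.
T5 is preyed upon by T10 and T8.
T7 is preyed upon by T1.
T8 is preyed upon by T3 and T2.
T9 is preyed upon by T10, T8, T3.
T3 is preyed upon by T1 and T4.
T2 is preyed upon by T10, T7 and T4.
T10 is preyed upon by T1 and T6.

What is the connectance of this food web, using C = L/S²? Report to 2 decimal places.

The web has S = 10 species and L = 16 feeding links.
C = L / S² = 16 / 100 = 0.1600 ≈ 0.16.

C = 0.16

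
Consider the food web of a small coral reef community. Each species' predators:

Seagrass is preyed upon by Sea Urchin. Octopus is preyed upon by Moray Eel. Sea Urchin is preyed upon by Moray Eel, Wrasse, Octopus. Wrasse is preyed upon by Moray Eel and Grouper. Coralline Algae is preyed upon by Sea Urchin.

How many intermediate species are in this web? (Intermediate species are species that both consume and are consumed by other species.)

3

Intermediate species (has both prey and predators): Sea Urchin, Octopus, Wrasse.
Count: 3.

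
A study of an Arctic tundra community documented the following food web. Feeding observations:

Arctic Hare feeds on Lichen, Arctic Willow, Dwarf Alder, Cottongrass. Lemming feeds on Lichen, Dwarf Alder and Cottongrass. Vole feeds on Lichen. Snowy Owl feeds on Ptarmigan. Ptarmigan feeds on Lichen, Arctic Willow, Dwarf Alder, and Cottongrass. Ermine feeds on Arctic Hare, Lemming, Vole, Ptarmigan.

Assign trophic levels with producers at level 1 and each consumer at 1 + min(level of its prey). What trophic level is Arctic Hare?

Trophic level 2

Dwarf Alder is a producer → level 1.
Arctic Hare eats Dwarf Alder → level 2.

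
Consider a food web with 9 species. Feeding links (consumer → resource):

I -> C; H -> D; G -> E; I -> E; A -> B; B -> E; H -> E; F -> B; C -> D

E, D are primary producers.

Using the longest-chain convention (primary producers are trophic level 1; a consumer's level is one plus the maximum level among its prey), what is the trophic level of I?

Trophic level 3

D is a producer → level 1.
C eats D → level 2.
I eats C (level 2); other prey at levels: E 1 → level 3.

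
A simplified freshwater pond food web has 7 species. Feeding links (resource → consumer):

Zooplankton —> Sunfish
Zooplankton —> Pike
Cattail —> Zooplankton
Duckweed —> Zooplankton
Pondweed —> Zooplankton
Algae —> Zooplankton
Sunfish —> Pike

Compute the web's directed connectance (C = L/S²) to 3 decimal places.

C = 0.143

The web has S = 7 species and L = 7 feeding links.
C = L / S² = 7 / 49 = 0.1429 ≈ 0.143.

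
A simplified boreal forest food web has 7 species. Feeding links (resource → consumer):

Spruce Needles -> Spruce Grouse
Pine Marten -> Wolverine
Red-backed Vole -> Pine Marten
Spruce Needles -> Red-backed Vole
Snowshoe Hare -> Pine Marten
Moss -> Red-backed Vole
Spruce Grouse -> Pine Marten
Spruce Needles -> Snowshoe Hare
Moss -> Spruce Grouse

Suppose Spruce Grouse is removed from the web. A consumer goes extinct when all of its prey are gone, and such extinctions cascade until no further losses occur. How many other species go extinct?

0

Remove Spruce Grouse.
Every predator of it retains at least one other prey: Pine Marten still has Snowshoe Hare, Red-backed Vole.
No consumer loses all prey, so no secondary extinctions occur.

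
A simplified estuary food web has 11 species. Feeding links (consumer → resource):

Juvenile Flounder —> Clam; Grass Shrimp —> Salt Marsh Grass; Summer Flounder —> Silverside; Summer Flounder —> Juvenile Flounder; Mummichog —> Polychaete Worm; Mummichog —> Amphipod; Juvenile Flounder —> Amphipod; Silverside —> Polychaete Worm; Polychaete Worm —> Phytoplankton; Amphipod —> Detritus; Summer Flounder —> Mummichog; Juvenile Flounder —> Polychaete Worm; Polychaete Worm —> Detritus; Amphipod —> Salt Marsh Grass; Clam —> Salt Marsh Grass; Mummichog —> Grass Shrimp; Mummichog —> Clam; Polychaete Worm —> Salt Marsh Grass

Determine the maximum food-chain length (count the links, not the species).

One longest chain: Salt Marsh Grass → Clam → Juvenile Flounder → Summer Flounder.
It has 4 species and 3 links.

3 links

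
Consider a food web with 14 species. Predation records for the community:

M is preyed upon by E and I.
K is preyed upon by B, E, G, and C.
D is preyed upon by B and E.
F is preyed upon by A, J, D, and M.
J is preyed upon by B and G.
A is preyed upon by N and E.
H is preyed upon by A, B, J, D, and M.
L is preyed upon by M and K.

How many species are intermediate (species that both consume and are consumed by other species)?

5

Intermediate species (has both prey and predators): A, D, J, M, K.
Count: 5.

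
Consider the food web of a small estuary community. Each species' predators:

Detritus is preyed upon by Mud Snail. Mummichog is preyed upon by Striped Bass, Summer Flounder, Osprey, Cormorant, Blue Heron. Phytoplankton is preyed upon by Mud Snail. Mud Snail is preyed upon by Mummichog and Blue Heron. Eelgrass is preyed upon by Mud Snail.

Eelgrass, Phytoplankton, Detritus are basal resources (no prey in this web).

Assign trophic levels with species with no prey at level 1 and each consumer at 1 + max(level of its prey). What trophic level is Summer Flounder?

Trophic level 4

Eelgrass has no prey (basal) → level 1.
Mud Snail eats Eelgrass (level 1); other prey at levels: Phytoplankton 1, Detritus 1 → level 2.
Mummichog eats Mud Snail → level 3.
Summer Flounder eats Mummichog → level 4.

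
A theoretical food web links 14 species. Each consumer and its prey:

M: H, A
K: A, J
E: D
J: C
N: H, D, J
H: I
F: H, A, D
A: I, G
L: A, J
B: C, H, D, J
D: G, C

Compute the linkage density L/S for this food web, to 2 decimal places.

L/S = 1.64

There are L = 23 links among S = 14 species.
L/S = 23/14 = 1.6429 ≈ 1.64.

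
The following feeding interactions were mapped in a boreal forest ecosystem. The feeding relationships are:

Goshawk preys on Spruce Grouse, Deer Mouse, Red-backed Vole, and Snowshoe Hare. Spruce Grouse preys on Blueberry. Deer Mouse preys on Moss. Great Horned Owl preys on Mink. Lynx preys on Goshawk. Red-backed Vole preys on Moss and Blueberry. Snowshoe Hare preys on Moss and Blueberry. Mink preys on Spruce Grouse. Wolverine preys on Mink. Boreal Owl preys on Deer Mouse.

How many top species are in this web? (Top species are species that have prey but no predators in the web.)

4

Top species (has prey, but nothing eats it): Boreal Owl, Wolverine, Great Horned Owl, Lynx.
Count: 4.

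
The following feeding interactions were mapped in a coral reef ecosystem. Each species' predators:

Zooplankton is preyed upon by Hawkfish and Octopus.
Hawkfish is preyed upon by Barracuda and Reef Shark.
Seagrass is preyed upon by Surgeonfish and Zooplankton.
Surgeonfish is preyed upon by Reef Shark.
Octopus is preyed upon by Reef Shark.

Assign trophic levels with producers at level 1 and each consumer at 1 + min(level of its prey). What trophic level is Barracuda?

Trophic level 4

Seagrass is a producer → level 1.
Zooplankton eats Seagrass → level 2.
Hawkfish eats Zooplankton → level 3.
Barracuda eats Hawkfish → level 4.
No prey of Barracuda is below level 3, so 4 is the minimum.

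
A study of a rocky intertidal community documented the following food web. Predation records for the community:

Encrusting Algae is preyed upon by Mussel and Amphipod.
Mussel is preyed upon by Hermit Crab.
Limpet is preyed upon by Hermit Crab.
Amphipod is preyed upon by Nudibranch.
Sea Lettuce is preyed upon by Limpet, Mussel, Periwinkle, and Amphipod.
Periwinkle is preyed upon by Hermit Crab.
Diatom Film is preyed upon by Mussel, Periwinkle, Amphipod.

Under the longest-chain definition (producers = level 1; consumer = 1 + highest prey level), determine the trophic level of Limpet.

Sea Lettuce is a producer → level 1.
Limpet eats Sea Lettuce → level 2.

Trophic level 2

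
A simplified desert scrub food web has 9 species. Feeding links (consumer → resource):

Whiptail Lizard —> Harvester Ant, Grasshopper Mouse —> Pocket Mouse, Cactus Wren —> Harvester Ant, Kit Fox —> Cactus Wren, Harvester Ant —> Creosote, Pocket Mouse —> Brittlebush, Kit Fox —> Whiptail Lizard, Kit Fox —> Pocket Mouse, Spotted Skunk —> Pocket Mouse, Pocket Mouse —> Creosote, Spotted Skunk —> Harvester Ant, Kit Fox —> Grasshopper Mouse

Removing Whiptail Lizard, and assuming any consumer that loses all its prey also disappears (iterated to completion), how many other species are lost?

Remove Whiptail Lizard.
Every predator of it retains at least one other prey: Kit Fox still has Pocket Mouse, Grasshopper Mouse, Cactus Wren.
No consumer loses all prey, so no secondary extinctions occur.

0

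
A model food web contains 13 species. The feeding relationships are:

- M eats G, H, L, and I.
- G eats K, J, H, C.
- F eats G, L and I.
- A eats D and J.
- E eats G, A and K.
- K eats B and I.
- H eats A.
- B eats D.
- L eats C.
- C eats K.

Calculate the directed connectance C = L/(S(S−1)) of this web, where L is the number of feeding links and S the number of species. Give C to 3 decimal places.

The web has S = 13 species and L = 22 feeding links.
C = L / (S(S−1)) = 22 / 156 = 0.1410 ≈ 0.141.

C = 0.141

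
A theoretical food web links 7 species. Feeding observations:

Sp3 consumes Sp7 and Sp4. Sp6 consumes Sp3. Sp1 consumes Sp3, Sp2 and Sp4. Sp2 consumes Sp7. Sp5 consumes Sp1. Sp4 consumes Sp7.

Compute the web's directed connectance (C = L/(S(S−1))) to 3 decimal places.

C = 0.214

The web has S = 7 species and L = 9 feeding links.
C = L / (S(S−1)) = 9 / 42 = 0.2143 ≈ 0.214.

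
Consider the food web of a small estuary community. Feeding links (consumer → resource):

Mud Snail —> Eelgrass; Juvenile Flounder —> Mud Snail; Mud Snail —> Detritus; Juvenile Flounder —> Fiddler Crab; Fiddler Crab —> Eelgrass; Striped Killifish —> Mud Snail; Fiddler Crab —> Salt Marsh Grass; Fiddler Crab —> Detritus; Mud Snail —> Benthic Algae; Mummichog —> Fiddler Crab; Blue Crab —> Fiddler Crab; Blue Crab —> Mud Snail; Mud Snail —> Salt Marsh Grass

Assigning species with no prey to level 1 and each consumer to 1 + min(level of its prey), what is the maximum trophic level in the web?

Basal resources (level 1): Detritus, Salt Marsh Grass, Benthic Algae, Eelgrass.
Following each consumer down to its lowest-level prey: Detritus → Mud Snail → Juvenile Flounder (levels 1 through 3).
All prey of Juvenile Flounder (Mud Snail 2, Fiddler Crab 2) are at level 2 or above, so Juvenile Flounder is at level 1 + 2 = 3.
Every consumer has at least one prey at level 2 or below, so none exceeds level 3.

3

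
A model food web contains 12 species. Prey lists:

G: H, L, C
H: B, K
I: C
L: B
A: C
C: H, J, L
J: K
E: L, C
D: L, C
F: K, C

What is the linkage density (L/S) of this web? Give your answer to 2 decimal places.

There are L = 18 links among S = 12 species.
L/S = 18/12 = 1.5000 ≈ 1.50.

L/S = 1.50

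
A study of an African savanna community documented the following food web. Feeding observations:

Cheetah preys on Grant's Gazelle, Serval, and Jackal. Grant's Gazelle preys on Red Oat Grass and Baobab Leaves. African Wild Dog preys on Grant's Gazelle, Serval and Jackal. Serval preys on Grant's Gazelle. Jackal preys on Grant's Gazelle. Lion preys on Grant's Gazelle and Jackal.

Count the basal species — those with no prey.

2

Basal species (no prey listed): Baobab Leaves, Red Oat Grass.
Count: 2.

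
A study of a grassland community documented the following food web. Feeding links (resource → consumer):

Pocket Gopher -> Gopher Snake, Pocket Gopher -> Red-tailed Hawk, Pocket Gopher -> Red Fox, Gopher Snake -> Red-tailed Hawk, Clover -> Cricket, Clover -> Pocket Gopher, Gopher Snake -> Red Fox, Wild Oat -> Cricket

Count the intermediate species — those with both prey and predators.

Intermediate species (has both prey and predators): Pocket Gopher, Gopher Snake.
Count: 2.

2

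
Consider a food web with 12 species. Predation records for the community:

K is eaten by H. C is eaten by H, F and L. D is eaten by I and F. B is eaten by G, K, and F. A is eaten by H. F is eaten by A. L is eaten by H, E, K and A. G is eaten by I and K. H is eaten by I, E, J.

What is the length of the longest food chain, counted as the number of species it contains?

5 species

One longest chain: C → L → A → H → I.
It has 5 species and 4 links.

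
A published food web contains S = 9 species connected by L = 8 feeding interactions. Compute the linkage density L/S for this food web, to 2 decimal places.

L/S = 0.89

There are L = 8 links among S = 9 species.
L/S = 8/9 = 0.8889 ≈ 0.89.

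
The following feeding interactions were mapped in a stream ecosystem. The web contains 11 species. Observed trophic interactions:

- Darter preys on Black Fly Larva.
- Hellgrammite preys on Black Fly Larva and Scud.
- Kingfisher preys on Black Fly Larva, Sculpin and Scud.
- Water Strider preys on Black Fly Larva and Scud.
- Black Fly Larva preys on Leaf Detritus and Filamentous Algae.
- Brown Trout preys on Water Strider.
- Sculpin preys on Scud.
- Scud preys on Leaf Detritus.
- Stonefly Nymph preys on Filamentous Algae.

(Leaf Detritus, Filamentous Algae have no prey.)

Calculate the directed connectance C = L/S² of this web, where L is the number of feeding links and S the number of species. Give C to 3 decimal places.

The web has S = 11 species and L = 14 feeding links.
C = L / S² = 14 / 121 = 0.1157 ≈ 0.116.

C = 0.116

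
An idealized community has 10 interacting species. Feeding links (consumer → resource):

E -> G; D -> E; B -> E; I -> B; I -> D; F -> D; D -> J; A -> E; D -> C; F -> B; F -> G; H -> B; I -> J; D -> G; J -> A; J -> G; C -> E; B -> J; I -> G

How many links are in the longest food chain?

5 links

One longest chain: G → E → A → J → B → H.
It has 6 species and 5 links.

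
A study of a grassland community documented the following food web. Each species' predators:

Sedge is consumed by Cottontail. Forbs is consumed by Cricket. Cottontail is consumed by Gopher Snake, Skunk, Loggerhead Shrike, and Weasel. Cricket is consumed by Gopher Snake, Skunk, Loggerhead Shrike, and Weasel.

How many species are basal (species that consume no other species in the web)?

Basal species (no prey listed): Forbs, Sedge.
Count: 2.

2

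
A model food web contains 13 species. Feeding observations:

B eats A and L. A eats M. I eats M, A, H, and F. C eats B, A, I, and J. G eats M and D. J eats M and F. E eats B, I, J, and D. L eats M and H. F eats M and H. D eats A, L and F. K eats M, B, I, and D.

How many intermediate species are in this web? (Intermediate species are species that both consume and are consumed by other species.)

Intermediate species (has both prey and predators): A, L, F, B, J, D, I.
Count: 7.

7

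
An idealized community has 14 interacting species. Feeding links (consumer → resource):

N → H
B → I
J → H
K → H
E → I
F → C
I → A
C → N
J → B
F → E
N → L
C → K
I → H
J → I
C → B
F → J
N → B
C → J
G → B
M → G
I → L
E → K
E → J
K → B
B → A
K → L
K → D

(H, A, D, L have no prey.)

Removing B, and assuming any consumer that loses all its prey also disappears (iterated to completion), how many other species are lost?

Remove B.
Round 1: G (all prey gone) → extinct.
Round 2: M (all prey gone) → extinct.
No further losses. Total secondary extinctions: 2.

2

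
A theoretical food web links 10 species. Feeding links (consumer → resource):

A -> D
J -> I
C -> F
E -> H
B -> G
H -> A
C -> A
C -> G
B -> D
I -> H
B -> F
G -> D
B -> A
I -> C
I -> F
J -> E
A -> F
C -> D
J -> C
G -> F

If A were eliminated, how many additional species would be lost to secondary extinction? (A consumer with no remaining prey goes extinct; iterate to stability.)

Remove A.
Round 1: H (all prey gone) → extinct.
Round 2: E (all prey gone) → extinct.
No further losses. Total secondary extinctions: 2.

2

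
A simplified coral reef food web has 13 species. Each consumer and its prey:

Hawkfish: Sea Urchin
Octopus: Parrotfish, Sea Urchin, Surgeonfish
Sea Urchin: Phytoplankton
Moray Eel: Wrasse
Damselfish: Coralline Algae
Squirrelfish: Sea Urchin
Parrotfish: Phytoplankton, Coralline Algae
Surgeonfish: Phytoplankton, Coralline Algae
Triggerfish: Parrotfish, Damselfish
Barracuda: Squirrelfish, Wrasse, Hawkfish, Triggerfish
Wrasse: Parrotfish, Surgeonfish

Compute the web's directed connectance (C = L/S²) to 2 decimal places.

C = 0.12

The web has S = 13 species and L = 20 feeding links.
C = L / S² = 20 / 169 = 0.1183 ≈ 0.12.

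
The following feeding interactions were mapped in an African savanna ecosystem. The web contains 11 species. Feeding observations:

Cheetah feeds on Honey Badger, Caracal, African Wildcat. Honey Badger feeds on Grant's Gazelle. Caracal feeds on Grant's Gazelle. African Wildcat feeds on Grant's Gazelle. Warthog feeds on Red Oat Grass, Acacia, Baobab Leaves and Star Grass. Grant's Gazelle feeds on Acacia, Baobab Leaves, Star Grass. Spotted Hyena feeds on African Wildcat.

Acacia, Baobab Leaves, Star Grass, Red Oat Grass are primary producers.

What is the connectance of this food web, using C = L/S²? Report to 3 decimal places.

The web has S = 11 species and L = 14 feeding links.
C = L / S² = 14 / 121 = 0.1157 ≈ 0.116.

C = 0.116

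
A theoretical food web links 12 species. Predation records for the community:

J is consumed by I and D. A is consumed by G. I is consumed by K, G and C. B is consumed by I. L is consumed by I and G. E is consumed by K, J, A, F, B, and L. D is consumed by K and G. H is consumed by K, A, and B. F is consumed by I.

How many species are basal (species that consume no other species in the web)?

Basal species (no prey listed): H, E.
Count: 2.

2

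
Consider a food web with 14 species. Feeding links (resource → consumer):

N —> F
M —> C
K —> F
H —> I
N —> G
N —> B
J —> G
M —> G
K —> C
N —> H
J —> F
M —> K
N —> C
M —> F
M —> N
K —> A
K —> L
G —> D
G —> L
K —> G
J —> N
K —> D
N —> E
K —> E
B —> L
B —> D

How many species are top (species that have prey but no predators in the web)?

7

Top species (has prey, but nothing eats it): E, C, A, F, D, L, I.
Count: 7.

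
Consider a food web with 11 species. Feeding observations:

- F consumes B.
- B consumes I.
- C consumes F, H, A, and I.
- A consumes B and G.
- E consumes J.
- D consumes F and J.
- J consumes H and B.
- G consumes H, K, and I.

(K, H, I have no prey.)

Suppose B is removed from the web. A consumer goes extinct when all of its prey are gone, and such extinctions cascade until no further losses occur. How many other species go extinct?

1

Remove B.
Round 1: F (all prey gone) → extinct.
No further losses. Total secondary extinctions: 1.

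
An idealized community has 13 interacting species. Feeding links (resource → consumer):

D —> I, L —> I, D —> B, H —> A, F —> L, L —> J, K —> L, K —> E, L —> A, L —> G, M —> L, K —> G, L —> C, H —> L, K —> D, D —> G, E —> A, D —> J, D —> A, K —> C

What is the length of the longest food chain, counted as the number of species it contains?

One longest chain: H → L → C.
It has 3 species and 2 links.

3 species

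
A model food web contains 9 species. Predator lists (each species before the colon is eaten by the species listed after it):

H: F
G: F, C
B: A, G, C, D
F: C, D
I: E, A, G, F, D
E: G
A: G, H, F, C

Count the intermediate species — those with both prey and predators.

Intermediate species (has both prey and predators): E, A, G, H, F.
Count: 5.

5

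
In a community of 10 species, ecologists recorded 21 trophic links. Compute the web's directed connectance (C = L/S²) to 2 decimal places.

C = 0.21

The web has S = 10 species and L = 21 feeding links.
C = L / S² = 21 / 100 = 0.2100 ≈ 0.21.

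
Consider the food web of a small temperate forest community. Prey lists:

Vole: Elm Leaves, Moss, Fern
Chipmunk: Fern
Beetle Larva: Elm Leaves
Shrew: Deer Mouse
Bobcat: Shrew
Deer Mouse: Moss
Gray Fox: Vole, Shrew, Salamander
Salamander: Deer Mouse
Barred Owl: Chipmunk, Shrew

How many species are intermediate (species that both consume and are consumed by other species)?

5

Intermediate species (has both prey and predators): Chipmunk, Vole, Deer Mouse, Shrew, Salamander.
Count: 5.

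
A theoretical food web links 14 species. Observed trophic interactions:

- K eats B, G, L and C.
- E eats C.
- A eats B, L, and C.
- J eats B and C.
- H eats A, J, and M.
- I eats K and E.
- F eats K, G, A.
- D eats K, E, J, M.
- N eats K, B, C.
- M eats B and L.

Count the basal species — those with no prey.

Basal species (no prey listed): L, B, G, C.
Count: 4.

4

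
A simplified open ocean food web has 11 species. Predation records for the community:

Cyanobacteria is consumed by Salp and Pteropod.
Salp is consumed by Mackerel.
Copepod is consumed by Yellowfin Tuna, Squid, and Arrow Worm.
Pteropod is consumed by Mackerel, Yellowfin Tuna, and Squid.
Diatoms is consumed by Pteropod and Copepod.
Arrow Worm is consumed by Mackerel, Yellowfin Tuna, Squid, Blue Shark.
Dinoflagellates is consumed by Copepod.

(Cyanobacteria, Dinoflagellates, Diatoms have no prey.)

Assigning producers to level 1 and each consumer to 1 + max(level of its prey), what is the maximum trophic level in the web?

4

Producers (level 1): Cyanobacteria, Dinoflagellates, Diatoms.
Dinoflagellates → Copepod → Arrow Worm → Yellowfin Tuna gives Yellowfin Tuna level 4.
No species has a prey at level 4, so no species reaches level 5.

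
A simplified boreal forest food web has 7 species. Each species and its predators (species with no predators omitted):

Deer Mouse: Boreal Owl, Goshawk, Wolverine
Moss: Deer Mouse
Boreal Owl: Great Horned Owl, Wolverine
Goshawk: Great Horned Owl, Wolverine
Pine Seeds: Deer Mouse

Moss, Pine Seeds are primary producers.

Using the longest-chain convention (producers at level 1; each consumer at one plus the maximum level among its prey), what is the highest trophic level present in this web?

Producers (level 1): Moss, Pine Seeds.
Moss → Deer Mouse → Boreal Owl → Wolverine gives Wolverine level 4.
No species has a prey at level 4, so no species reaches level 5.

4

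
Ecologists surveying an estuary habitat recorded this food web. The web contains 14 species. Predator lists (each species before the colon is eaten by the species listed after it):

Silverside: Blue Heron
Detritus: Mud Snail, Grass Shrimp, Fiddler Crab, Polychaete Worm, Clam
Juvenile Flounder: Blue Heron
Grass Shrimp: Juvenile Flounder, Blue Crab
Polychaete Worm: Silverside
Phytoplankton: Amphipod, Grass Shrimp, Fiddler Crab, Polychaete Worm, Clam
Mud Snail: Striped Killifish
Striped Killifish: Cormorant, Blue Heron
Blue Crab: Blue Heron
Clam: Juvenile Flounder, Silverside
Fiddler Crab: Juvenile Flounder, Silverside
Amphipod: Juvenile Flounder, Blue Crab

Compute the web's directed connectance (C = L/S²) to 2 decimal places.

The web has S = 14 species and L = 25 feeding links.
C = L / S² = 25 / 196 = 0.1276 ≈ 0.13.

C = 0.13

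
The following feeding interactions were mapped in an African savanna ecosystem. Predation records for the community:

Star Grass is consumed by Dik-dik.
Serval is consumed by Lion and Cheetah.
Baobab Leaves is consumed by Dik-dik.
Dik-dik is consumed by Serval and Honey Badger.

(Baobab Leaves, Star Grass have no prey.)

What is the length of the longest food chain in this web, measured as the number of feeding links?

3 links

One longest chain: Baobab Leaves → Dik-dik → Serval → Lion.
It has 4 species and 3 links.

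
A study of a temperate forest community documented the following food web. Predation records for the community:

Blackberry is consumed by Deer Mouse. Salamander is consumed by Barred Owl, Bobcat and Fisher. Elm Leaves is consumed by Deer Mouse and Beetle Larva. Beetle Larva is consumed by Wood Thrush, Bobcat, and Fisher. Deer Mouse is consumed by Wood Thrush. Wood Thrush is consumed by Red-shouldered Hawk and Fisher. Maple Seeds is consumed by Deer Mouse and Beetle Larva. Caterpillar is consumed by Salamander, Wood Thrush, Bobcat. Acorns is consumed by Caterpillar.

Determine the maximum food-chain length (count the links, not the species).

One longest chain: Blackberry → Deer Mouse → Wood Thrush → Red-shouldered Hawk.
It has 4 species and 3 links.

3 links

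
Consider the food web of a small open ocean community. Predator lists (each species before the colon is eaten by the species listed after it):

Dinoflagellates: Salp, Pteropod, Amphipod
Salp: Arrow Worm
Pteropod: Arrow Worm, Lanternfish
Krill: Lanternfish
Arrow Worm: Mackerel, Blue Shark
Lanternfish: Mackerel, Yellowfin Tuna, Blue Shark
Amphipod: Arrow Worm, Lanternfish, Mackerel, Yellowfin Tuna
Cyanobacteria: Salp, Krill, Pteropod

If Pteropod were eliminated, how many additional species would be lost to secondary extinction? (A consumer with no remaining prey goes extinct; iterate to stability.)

Remove Pteropod.
Every predator of it retains at least one other prey: Arrow Worm still has Salp, Amphipod; Lanternfish still has Krill, Amphipod.
No consumer loses all prey, so no secondary extinctions occur.

0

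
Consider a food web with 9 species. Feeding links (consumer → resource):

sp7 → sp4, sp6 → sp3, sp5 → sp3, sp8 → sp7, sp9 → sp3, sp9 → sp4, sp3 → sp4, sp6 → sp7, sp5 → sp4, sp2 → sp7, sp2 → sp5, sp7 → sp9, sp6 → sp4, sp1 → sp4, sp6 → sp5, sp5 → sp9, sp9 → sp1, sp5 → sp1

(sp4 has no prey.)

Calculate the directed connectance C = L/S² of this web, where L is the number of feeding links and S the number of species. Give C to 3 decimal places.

C = 0.222

The web has S = 9 species and L = 18 feeding links.
C = L / S² = 18 / 81 = 0.2222 ≈ 0.222.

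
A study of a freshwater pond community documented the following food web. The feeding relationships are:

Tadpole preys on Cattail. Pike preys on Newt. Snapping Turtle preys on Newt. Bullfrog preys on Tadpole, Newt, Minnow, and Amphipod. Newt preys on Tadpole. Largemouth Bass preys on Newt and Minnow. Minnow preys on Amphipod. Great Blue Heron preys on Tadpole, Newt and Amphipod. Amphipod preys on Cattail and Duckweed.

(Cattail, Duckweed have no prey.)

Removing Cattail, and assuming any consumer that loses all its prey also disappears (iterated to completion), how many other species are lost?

4

Remove Cattail.
Round 1: Tadpole (all prey gone) → extinct.
Round 2: Newt (all prey gone) → extinct.
Round 3: Pike (all prey gone), Snapping Turtle (all prey gone) → extinct.
No further losses. Total secondary extinctions: 4.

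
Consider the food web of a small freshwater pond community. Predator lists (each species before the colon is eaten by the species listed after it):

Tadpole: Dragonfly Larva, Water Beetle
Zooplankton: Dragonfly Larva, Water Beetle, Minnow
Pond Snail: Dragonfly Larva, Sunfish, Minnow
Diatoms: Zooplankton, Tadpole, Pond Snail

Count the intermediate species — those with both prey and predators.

Intermediate species (has both prey and predators): Zooplankton, Tadpole, Pond Snail.
Count: 3.

3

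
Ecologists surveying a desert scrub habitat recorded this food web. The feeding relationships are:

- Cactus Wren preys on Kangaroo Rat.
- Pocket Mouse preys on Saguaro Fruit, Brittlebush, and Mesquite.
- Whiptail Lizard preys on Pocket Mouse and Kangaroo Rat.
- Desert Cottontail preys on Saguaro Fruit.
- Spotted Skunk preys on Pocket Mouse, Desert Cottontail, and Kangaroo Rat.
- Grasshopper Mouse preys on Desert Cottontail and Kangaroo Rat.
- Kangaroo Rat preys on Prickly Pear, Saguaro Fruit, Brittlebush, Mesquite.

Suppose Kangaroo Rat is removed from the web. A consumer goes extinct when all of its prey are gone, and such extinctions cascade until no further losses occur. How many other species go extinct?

Remove Kangaroo Rat.
Round 1: Cactus Wren (all prey gone) → extinct.
No further losses. Total secondary extinctions: 1.

1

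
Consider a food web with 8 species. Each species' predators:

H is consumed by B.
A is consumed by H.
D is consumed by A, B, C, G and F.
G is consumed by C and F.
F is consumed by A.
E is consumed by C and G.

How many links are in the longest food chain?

One longest chain: E → G → F → A → H → B.
It has 6 species and 5 links.

5 links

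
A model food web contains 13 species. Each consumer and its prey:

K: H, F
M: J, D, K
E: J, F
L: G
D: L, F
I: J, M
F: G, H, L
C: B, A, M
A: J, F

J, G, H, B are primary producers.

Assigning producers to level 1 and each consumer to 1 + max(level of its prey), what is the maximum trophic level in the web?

Producers (level 1): J, G, H, B.
G → L → F → D → M → I gives I level 6.
No species has a prey at level 6, so no species reaches level 7.

6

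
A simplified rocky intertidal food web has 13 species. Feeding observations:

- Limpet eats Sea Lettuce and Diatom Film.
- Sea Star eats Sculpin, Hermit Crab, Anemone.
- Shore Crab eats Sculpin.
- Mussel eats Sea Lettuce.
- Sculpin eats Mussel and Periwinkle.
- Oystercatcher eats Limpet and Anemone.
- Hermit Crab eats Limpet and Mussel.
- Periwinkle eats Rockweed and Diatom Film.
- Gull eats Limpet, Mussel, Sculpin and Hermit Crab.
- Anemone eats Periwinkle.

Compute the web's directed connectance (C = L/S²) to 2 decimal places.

C = 0.12

The web has S = 13 species and L = 20 feeding links.
C = L / S² = 20 / 169 = 0.1183 ≈ 0.12.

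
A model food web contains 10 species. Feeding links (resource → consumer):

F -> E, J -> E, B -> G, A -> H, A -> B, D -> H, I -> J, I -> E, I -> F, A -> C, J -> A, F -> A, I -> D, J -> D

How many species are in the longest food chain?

One longest chain: I → F → A → B → G.
It has 5 species and 4 links.

5 species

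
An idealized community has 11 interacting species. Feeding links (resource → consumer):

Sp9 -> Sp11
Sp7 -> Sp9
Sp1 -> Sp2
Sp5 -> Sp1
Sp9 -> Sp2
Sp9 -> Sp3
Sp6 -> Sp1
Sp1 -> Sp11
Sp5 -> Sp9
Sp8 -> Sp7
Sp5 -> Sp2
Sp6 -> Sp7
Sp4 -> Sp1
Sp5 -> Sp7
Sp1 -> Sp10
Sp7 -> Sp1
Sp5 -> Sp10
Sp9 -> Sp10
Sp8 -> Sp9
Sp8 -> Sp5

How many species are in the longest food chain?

5 species

One longest chain: Sp8 → Sp5 → Sp7 → Sp9 → Sp3.
It has 5 species and 4 links.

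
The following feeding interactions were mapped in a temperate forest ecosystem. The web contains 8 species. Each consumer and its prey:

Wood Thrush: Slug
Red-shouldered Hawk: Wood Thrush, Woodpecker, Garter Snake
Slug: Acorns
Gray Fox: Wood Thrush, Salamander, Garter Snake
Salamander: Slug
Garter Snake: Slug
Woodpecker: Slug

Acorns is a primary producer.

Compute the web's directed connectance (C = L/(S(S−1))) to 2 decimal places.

C = 0.20

The web has S = 8 species and L = 11 feeding links.
C = L / (S(S−1)) = 11 / 56 = 0.1964 ≈ 0.20.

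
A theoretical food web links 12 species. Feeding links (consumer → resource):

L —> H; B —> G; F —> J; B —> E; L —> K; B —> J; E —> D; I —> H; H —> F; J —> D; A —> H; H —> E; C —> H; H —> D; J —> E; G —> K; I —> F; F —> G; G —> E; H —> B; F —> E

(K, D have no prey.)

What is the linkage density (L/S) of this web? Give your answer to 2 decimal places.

L/S = 1.75

There are L = 21 links among S = 12 species.
L/S = 21/12 = 1.7500 ≈ 1.75.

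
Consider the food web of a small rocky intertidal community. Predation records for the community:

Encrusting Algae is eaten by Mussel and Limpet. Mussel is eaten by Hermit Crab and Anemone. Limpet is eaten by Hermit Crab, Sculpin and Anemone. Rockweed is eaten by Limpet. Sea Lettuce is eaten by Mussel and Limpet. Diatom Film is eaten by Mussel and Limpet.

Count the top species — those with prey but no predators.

Top species (has prey, but nothing eats it): Sculpin, Anemone, Hermit Crab.
Count: 3.

3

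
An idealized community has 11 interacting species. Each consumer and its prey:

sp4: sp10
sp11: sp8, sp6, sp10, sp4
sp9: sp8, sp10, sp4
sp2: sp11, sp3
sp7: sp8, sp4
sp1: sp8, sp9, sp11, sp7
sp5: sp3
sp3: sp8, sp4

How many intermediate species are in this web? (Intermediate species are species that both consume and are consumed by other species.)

Intermediate species (has both prey and predators): sp4, sp9, sp11, sp7, sp3.
Count: 5.

5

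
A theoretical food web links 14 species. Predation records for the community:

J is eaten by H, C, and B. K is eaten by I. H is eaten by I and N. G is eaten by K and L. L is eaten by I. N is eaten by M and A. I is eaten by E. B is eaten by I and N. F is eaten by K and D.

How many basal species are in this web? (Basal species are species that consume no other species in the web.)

Basal species (no prey listed): J, F, G.
Count: 3.

3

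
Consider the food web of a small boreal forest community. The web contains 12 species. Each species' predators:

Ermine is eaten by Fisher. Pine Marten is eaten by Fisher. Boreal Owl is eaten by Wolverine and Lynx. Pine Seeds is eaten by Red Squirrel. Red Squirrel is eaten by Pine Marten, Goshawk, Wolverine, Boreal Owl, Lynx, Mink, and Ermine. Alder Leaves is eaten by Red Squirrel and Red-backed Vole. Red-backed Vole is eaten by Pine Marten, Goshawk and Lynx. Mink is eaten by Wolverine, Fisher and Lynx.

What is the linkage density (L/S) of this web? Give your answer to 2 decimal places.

There are L = 20 links among S = 12 species.
L/S = 20/12 = 1.6667 ≈ 1.67.

L/S = 1.67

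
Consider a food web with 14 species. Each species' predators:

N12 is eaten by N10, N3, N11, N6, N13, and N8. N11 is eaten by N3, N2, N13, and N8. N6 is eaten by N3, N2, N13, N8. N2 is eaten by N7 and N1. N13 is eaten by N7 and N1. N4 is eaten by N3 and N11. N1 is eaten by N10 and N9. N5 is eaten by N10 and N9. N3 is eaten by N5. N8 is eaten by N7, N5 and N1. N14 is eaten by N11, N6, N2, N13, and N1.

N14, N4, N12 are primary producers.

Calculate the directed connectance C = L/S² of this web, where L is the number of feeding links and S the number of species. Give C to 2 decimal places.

C = 0.17

The web has S = 14 species and L = 33 feeding links.
C = L / S² = 33 / 196 = 0.1684 ≈ 0.17.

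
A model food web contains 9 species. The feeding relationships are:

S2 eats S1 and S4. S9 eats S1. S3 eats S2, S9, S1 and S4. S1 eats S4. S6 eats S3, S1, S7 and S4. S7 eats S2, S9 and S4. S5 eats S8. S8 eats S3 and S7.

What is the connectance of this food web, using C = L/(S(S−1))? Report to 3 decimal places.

The web has S = 9 species and L = 18 feeding links.
C = L / (S(S−1)) = 18 / 72 = 0.2500 ≈ 0.250.

C = 0.250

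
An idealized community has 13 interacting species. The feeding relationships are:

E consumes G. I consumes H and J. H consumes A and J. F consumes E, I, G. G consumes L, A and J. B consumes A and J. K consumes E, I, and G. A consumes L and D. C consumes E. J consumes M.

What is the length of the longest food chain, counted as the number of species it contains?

5 species

One longest chain: M → J → G → E → C.
It has 5 species and 4 links.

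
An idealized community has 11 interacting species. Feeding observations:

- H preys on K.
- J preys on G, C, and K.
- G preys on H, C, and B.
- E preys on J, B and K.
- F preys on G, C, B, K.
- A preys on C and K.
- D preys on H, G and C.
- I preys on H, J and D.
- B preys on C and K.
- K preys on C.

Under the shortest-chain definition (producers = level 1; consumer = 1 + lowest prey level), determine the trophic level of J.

Trophic level 2

C is a producer → level 1.
J eats C → level 2.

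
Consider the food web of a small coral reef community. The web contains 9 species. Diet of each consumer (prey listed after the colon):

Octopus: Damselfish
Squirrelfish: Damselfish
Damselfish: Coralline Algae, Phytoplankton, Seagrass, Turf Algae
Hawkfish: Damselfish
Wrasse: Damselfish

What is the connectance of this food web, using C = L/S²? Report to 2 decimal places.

C = 0.10

The web has S = 9 species and L = 8 feeding links.
C = L / S² = 8 / 81 = 0.0988 ≈ 0.10.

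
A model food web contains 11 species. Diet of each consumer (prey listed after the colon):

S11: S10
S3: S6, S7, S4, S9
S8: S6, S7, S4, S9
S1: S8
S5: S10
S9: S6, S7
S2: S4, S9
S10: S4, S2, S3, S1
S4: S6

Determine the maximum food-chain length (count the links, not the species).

One longest chain: S6 → S4 → S8 → S1 → S10 → S11.
It has 6 species and 5 links.

5 links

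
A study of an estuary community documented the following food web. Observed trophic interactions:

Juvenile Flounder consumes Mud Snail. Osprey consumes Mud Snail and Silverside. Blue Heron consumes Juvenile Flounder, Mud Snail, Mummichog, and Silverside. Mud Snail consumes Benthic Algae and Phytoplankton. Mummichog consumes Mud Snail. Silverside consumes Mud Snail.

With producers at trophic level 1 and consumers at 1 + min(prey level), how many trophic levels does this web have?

3

Producers (level 1): Phytoplankton, Benthic Algae.
Following each consumer down to its lowest-level prey: Phytoplankton → Mud Snail → Mummichog (levels 1 through 3).
All prey of Mummichog (Mud Snail 2) are at level 2 or above, so Mummichog is at level 1 + 2 = 3.
Every consumer has at least one prey at level 2 or below, so none exceeds level 3.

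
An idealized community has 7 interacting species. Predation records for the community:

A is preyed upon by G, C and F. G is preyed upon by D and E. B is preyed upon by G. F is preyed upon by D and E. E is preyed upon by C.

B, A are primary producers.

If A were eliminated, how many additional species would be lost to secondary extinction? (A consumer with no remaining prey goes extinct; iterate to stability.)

1

Remove A.
Round 1: F (all prey gone) → extinct.
No further losses. Total secondary extinctions: 1.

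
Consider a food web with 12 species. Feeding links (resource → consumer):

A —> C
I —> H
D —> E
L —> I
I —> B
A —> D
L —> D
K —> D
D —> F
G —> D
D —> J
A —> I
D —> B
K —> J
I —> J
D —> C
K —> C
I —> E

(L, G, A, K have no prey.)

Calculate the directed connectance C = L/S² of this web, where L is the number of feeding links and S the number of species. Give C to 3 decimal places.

C = 0.125

The web has S = 12 species and L = 18 feeding links.
C = L / S² = 18 / 144 = 0.1250 ≈ 0.125.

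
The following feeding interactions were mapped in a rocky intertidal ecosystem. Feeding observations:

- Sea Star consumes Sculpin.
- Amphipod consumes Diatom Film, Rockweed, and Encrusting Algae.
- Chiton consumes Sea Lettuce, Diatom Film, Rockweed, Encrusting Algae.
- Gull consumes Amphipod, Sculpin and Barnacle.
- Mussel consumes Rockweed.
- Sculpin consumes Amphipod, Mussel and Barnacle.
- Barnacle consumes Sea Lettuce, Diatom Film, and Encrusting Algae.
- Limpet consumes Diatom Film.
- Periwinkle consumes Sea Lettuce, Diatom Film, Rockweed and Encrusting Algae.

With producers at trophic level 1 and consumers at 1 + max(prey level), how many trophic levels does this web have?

4

Producers (level 1): Diatom Film, Rockweed, Sea Lettuce, Encrusting Algae.
Diatom Film → Amphipod → Sculpin → Gull gives Gull level 4.
No species has a prey at level 4, so no species reaches level 5.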